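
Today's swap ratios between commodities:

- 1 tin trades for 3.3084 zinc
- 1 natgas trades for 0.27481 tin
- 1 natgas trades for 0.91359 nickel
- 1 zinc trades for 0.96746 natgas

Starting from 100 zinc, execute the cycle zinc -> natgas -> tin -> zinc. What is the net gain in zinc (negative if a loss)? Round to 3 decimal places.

100 zinc × 0.96746 = 96.746 natgas
96.746 natgas × 0.27481 = 26.58676826 tin
26.58676826 tin × 3.3084 = 87.959664111384 zinc
Net change: 87.959664111384 − 100 = -12.040335888616 zinc

-12.040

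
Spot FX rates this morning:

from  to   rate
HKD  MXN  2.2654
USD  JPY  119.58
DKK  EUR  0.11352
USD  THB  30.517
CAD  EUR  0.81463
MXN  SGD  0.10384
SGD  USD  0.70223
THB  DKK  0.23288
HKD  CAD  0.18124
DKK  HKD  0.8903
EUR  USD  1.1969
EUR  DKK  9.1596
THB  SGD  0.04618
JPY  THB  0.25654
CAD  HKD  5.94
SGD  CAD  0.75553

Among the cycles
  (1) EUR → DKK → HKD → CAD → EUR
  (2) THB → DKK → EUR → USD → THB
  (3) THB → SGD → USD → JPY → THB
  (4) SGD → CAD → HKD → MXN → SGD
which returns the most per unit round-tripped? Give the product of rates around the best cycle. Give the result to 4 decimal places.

1.2040

(1) 9.1596 × 0.8903 × 0.18124 × 0.81463 = 1.20400
(2) 0.23288 × 0.11352 × 1.1969 × 30.517 = 0.96562
(3) 0.04618 × 0.70223 × 119.58 × 0.25654 = 0.99483
(4) 0.75553 × 5.94 × 2.2654 × 0.10384 = 1.05572
Highest is cycle (1) at 1.2040 (>1, arbitrage).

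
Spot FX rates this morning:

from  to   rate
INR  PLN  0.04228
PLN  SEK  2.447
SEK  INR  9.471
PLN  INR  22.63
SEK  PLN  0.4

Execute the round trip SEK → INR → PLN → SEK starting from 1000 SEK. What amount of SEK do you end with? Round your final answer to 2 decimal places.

979.86

1000 SEK × 9.471 = 9471 INR
9471 INR × 0.04228 = 400.43388 PLN
400.43388 PLN × 2.447 = 979.86170436 SEK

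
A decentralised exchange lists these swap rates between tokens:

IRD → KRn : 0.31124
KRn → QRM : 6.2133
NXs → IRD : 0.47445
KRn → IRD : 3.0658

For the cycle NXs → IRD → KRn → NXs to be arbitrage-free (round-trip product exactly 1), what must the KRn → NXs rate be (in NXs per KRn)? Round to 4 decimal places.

6.7720

Known legs of the cycle: 0.47445 × 0.31124 = 0.147667818
For no arbitrage the full-cycle product must be 1, so the missing rate is 1 / 0.147667818 ≈ 6.771956.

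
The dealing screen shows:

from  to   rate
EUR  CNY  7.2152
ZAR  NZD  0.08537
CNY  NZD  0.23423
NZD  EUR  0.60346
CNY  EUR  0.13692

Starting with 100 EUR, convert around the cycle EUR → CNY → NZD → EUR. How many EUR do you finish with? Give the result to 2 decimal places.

100 EUR × 7.2152 = 721.52 CNY
721.52 CNY × 0.23423 = 169.0016296 NZD
169.0016296 NZD × 0.60346 = 101.985723398416 EUR

101.99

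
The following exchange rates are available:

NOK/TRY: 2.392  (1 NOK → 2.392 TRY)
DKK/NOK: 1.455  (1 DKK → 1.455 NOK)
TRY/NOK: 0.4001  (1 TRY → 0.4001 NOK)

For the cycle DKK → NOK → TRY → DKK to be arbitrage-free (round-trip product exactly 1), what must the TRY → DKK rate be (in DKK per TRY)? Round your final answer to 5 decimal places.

Known legs of the cycle: 1.455 × 2.392 = 3.48036
For no arbitrage the full-cycle product must be 1, so the missing rate is 1 / 3.48036 ≈ 0.2873266.

0.28733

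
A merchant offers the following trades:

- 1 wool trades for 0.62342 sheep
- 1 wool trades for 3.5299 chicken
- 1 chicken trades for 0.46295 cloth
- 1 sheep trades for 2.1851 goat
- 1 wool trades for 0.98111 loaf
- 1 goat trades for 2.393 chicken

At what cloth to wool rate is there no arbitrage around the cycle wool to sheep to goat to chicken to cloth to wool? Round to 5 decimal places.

0.66263

Known legs of the cycle: 0.62342 × 2.1851 × 2.393 × 0.46295 = 1.5091375834765027
For no arbitrage the full-cycle product must be 1, so the missing rate is 1 / 1.5091375834765027 ≈ 0.6626301.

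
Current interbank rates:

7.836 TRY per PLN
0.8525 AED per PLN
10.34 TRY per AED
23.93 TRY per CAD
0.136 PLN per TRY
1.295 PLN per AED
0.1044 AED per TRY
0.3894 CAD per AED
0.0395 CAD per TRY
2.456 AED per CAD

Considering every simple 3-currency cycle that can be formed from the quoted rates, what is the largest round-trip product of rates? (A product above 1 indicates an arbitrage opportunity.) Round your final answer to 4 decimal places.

1.1988

AED→TRY→PLN→AED: 10.34 × 0.136 × 0.8525 = 1.19882
AED→PLN→TRY→AED: 1.295 × 7.836 × 0.1044 = 1.05941
AED→TRY→CAD→AED: 10.34 × 0.0395 × 2.456 = 1.00310
AED→CAD→TRY→AED: 0.3894 × 23.93 × 0.1044 = 0.97283
Maximum is AED→TRY→PLN→AED at 1.1988; arbitrage exists.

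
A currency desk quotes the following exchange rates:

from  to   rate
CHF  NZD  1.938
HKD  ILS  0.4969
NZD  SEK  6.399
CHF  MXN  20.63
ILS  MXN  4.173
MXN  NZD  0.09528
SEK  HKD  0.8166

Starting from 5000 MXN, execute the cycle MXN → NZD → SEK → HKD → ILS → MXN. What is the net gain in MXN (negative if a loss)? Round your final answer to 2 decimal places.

5000 MXN × 0.09528 = 476.4 NZD
476.4 NZD × 6.399 = 3048.4836 SEK
3048.4836 SEK × 0.8166 = 2489.39170776 HKD
2489.39170776 HKD × 0.4969 = 1236.978739585944 ILS
1236.978739585944 ILS × 4.173 = 5161.912280292144312 MXN
Net change: 5161.912280292144312 − 5000 = 161.912280292144312 MXN

161.91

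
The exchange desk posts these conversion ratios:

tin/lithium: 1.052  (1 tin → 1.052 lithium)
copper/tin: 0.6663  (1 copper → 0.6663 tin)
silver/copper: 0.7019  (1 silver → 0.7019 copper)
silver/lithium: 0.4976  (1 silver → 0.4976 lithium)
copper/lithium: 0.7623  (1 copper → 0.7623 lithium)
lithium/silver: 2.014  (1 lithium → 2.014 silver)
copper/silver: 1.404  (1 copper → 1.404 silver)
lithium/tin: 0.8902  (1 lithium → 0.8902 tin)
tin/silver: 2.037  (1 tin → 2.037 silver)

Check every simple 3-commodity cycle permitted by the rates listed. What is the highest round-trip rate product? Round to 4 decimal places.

1.0776

copper→lithium→silver→copper: 0.7623 × 2.014 × 0.7019 = 1.07761
copper→tin→silver→copper: 0.6663 × 2.037 × 0.7019 = 0.95266
lithium→tin→silver→lithium: 0.8902 × 2.037 × 0.4976 = 0.90232
Maximum is copper→lithium→silver→copper at 1.0776; arbitrage exists.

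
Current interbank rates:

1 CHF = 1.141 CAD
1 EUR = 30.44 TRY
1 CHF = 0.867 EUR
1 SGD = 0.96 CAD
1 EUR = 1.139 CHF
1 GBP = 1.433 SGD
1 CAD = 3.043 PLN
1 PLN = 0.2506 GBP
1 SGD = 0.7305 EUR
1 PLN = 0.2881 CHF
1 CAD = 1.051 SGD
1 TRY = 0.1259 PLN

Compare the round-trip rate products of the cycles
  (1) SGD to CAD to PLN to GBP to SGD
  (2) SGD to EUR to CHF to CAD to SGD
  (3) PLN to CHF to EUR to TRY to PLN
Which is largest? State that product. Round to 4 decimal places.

1.0491

(1) 0.96 × 3.043 × 0.2506 × 1.433 = 1.04906
(2) 0.7305 × 1.139 × 1.141 × 1.051 = 0.99777
(3) 0.2881 × 0.867 × 30.44 × 0.1259 = 0.95727
Highest is cycle (1) at 1.0491 (>1, arbitrage).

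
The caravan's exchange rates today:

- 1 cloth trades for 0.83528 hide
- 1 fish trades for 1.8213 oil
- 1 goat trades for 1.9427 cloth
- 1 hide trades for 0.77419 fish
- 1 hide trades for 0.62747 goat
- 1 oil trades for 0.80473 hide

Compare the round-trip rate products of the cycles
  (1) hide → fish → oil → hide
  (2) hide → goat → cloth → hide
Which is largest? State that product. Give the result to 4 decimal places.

(1) 0.77419 × 1.8213 × 0.80473 = 1.13470
(2) 0.62747 × 1.9427 × 0.83528 = 1.01819
Highest is cycle (1) at 1.1347 (>1, arbitrage).

1.1347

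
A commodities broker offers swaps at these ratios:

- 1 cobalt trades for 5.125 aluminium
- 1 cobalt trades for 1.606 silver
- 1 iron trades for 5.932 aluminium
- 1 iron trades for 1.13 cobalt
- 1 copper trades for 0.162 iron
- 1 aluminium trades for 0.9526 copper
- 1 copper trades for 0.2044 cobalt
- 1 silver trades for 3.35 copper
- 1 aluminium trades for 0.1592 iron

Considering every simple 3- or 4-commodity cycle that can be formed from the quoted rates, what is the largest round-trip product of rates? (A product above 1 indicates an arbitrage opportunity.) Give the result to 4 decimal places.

copper→cobalt→silver→copper: 0.2044 × 1.606 × 3.35 = 1.09969
copper→cobalt→aluminium→copper: 0.2044 × 5.125 × 0.9526 = 0.99790
copper→iron→cobalt→silver→copper: 0.162 × 1.13 × 1.606 × 3.35 = 0.98488
iron→cobalt→aluminium→iron: 1.13 × 5.125 × 0.1592 = 0.92197
copper→iron→aluminium→copper: 0.162 × 5.932 × 0.9526 = 0.91543
copper→iron→cobalt→aluminium→copper: 0.162 × 1.13 × 5.125 × 0.9526 = 0.89371
Maximum is copper→cobalt→silver→copper at 1.0997; arbitrage exists.

1.0997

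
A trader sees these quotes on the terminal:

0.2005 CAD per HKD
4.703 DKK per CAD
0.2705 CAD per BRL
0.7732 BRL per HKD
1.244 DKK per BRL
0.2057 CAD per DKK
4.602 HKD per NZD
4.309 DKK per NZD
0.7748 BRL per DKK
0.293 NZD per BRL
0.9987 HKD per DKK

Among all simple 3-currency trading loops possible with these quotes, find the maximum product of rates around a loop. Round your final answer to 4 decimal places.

BRL→NZD→HKD→BRL: 0.293 × 4.602 × 0.7732 = 1.04257
BRL→CAD→DKK→BRL: 0.2705 × 4.703 × 0.7748 = 0.98567
BRL→NZD→DKK→BRL: 0.293 × 4.309 × 0.7748 = 0.97821
BRL→DKK→HKD→BRL: 1.244 × 0.9987 × 0.7732 = 0.96061
DKK→HKD→CAD→DKK: 0.9987 × 0.2005 × 4.703 = 0.94173
Maximum is BRL→NZD→HKD→BRL at 1.0426; arbitrage exists.

1.0426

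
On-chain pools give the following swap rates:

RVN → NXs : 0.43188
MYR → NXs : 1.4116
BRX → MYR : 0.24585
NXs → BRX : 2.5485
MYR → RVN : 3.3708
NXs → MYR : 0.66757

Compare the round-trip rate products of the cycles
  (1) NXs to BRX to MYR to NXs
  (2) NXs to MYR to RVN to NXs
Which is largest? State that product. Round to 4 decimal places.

(1) 2.5485 × 0.24585 × 1.4116 = 0.88444
(2) 0.66757 × 3.3708 × 0.43188 = 0.97184
Highest is cycle (2) at 0.9718 (≤1, no arbitrage).

0.9718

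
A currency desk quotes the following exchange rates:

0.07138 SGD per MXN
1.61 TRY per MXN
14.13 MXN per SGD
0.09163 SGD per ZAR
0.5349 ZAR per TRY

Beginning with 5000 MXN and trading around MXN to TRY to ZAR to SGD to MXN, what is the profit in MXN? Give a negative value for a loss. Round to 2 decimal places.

5000 MXN × 1.61 = 8050 TRY
8050 TRY × 0.5349 = 4305.945 ZAR
4305.945 ZAR × 0.09163 = 394.55374035 SGD
394.55374035 SGD × 14.13 = 5575.0443511455 MXN
Net change: 5575.0443511455 − 5000 = 575.0443511455 MXN

575.04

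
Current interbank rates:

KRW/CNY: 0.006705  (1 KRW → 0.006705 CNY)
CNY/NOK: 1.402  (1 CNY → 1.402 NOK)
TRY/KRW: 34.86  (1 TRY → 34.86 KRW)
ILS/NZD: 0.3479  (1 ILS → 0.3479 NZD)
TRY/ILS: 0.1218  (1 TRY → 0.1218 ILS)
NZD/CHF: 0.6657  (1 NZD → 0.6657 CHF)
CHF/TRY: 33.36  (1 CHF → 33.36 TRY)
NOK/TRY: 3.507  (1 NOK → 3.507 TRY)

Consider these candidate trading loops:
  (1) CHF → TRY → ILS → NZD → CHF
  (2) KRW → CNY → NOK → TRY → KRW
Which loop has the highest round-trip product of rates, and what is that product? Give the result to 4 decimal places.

1.1492

(1) 33.36 × 0.1218 × 0.3479 × 0.6657 = 0.94104
(2) 0.006705 × 1.402 × 3.507 × 34.86 = 1.14924
Highest is cycle (2) at 1.1492 (>1, arbitrage).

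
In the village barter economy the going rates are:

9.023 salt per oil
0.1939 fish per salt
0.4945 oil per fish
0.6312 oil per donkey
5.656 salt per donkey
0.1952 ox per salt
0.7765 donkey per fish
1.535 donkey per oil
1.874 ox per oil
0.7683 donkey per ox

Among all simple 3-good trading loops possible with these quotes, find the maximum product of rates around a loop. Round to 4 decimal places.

donkey→oil→ox→donkey: 0.6312 × 1.874 × 0.7683 = 0.90880
fish→oil→salt→fish: 0.4945 × 9.023 × 0.1939 = 0.86516
fish→donkey→salt→fish: 0.7765 × 5.656 × 0.1939 = 0.85159
donkey→salt→ox→donkey: 5.656 × 0.1952 × 0.7683 = 0.84824
Maximum is donkey→oil→ox→donkey at 0.9088; no arbitrage — every cycle loses value.

0.9088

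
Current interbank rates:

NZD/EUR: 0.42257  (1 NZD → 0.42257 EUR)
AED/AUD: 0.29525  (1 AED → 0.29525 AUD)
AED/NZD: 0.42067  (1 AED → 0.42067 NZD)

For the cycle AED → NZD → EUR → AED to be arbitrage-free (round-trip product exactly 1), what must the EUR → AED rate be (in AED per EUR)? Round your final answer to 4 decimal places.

5.6255

Known legs of the cycle: 0.42067 × 0.42257 = 0.1777625219
For no arbitrage the full-cycle product must be 1, so the missing rate is 1 / 0.1777625219 ≈ 5.625483.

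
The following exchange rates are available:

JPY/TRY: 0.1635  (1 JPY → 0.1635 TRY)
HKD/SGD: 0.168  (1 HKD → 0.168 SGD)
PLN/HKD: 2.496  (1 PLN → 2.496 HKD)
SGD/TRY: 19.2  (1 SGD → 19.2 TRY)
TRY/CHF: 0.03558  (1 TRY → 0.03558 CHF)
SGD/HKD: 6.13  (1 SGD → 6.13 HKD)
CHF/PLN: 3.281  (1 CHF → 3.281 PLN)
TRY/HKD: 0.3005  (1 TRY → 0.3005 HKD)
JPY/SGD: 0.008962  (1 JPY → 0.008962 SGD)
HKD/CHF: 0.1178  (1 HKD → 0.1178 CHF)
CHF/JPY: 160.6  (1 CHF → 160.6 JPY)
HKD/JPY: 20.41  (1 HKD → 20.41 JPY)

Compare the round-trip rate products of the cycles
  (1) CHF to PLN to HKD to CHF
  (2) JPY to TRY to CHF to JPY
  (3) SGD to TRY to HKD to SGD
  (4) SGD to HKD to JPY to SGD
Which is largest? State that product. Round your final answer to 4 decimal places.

(1) 3.281 × 2.496 × 0.1178 = 0.96471
(2) 0.1635 × 0.03558 × 160.6 = 0.93426
(3) 19.2 × 0.3005 × 0.168 = 0.96929
(4) 6.13 × 20.41 × 0.008962 = 1.12127
Highest is cycle (4) at 1.1213 (>1, arbitrage).

1.1213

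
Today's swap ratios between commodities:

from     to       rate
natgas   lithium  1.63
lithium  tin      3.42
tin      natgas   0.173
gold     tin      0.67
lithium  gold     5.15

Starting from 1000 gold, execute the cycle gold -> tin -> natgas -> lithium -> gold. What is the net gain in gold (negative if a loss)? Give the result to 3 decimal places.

-26.994

1000 gold × 0.67 = 670 tin
670 tin × 0.173 = 115.91 natgas
115.91 natgas × 1.63 = 188.9333 lithium
188.9333 lithium × 5.15 = 973.006495 gold
Net change: 973.006495 − 1000 = -26.993505 gold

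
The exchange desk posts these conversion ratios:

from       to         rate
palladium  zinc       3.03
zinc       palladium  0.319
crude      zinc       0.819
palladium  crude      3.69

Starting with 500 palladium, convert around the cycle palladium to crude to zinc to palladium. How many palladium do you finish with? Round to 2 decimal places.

500 palladium × 3.69 = 1845 crude
1845 crude × 0.819 = 1511.055 zinc
1511.055 zinc × 0.319 = 482.026545 palladium

482.03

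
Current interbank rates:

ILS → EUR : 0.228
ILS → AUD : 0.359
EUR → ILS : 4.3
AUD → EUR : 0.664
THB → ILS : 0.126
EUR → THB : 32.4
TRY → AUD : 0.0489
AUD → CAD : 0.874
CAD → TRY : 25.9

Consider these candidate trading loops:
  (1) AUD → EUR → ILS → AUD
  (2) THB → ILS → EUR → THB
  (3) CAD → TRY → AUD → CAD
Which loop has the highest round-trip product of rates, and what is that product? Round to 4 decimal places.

1.1069

(1) 0.664 × 4.3 × 0.359 = 1.02502
(2) 0.126 × 0.228 × 32.4 = 0.93079
(3) 25.9 × 0.0489 × 0.874 = 1.10693
Highest is cycle (3) at 1.1069 (>1, arbitrage).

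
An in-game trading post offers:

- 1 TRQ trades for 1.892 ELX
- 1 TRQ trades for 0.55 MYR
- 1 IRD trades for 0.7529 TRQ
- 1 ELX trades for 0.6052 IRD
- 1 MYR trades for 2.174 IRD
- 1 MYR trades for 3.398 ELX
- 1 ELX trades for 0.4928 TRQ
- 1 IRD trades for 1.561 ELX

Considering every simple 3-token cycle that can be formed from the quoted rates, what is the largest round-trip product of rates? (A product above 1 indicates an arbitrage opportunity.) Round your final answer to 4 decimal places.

TRQ→MYR→ELX→TRQ: 0.55 × 3.398 × 0.4928 = 0.92099
IRD→TRQ→MYR→IRD: 0.7529 × 0.55 × 2.174 = 0.90024
IRD→TRQ→ELX→IRD: 0.7529 × 1.892 × 0.6052 = 0.86210
Maximum is TRQ→MYR→ELX→TRQ at 0.9210; no arbitrage — every cycle loses value.

0.9210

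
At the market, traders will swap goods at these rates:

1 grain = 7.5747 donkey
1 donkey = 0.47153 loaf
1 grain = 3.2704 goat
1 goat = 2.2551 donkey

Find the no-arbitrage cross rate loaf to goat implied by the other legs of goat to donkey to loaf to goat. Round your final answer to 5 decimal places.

0.94043

Known legs of the cycle: 2.2551 × 0.47153 = 1.063347303
For no arbitrage the full-cycle product must be 1, so the missing rate is 1 / 1.063347303 ≈ 0.9404265.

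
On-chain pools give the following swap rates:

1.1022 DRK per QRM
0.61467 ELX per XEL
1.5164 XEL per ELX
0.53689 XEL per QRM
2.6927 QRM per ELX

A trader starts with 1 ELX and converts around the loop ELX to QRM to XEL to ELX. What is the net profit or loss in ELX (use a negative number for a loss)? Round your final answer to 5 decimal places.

-0.11138

1 ELX × 2.6927 = 2.6927 QRM
2.6927 QRM × 0.53689 = 1.445683703 XEL
1.445683703 XEL × 0.61467 = 0.88861840172301 ELX
Net change: 0.88861840172301 − 1 = -0.11138159827699 ELX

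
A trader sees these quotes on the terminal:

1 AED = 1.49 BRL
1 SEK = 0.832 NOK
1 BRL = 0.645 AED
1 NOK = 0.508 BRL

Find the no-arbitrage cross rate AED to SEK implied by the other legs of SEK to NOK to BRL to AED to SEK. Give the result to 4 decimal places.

3.6682

Known legs of the cycle: 0.832 × 0.508 × 0.645 = 0.27261312
For no arbitrage the full-cycle product must be 1, so the missing rate is 1 / 0.27261312 ≈ 3.668202.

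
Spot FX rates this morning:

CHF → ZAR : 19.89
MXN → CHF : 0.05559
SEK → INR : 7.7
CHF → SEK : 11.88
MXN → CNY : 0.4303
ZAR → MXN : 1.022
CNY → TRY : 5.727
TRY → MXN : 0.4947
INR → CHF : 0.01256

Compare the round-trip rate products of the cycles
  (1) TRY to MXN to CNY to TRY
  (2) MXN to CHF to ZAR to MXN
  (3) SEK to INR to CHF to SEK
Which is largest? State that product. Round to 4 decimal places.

(1) 0.4947 × 0.4303 × 5.727 = 1.21910
(2) 0.05559 × 19.89 × 1.022 = 1.13001
(3) 7.7 × 0.01256 × 11.88 = 1.14894
Highest is cycle (1) at 1.2191 (>1, arbitrage).

1.2191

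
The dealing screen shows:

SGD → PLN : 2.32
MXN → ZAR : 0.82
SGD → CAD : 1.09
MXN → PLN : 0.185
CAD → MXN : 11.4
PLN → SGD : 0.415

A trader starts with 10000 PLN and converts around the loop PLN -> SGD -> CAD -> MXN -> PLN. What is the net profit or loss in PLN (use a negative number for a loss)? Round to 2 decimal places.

10000 PLN × 0.415 = 4150 SGD
4150 SGD × 1.09 = 4523.5 CAD
4523.5 CAD × 11.4 = 51567.9 MXN
51567.9 MXN × 0.185 = 9540.0615 PLN
Net change: 9540.0615 − 10000 = -459.9385 PLN

-459.94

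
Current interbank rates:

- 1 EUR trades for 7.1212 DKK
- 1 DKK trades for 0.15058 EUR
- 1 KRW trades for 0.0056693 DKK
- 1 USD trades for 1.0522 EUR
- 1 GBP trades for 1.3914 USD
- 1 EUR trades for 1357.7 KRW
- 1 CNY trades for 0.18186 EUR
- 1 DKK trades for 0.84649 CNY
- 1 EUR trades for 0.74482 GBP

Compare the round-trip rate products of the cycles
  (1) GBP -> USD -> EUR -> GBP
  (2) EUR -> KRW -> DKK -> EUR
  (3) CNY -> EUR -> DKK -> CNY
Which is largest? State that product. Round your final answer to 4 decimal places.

1.1590

(1) 1.3914 × 1.0522 × 0.74482 = 1.09044
(2) 1357.7 × 0.0056693 × 0.15058 = 1.15905
(3) 0.18186 × 7.1212 × 0.84649 = 1.09626
Highest is cycle (2) at 1.1590 (>1, arbitrage).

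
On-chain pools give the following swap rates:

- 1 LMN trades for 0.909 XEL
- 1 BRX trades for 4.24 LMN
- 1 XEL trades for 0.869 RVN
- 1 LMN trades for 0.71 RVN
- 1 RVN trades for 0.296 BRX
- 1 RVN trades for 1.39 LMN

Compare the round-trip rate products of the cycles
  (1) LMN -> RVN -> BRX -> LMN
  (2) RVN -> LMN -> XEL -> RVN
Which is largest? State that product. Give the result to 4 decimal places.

1.0980

(1) 0.71 × 0.296 × 4.24 = 0.89108
(2) 1.39 × 0.909 × 0.869 = 1.09799
Highest is cycle (2) at 1.0980 (>1, arbitrage).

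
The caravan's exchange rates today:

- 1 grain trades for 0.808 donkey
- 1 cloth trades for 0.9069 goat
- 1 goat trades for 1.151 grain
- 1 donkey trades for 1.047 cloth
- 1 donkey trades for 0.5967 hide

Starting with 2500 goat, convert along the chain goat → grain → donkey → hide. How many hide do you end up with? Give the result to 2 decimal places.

1387.34

2500 goat × 1.151 = 2877.5 grain
2877.5 grain × 0.808 = 2325.02 donkey
2325.02 donkey × 0.5967 = 1387.339434 hide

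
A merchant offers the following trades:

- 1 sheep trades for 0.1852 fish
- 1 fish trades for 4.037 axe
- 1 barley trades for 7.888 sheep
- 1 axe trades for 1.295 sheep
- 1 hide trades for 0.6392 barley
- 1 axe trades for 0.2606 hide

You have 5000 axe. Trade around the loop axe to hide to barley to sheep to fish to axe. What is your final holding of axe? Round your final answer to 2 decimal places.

4911.88

5000 axe × 0.2606 = 1303 hide
1303 hide × 0.6392 = 832.8776 barley
832.8776 barley × 7.888 = 6569.7385088 sheep
6569.7385088 sheep × 0.1852 = 1216.71557182976 fish
1216.71557182976 fish × 4.037 = 4911.88076347674112 axe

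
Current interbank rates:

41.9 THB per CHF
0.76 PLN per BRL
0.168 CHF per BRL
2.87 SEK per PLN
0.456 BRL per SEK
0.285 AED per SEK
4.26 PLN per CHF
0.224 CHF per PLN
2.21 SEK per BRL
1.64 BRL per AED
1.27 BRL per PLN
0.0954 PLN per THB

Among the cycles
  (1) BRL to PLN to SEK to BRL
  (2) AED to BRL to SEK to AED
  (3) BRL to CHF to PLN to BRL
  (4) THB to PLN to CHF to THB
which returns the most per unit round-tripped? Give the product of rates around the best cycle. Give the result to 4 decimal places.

1.0330

(1) 0.76 × 2.87 × 0.456 = 0.99463
(2) 1.64 × 2.21 × 0.285 = 1.03295
(3) 0.168 × 4.26 × 1.27 = 0.90891
(4) 0.0954 × 0.224 × 41.9 = 0.89539
Highest is cycle (2) at 1.0330 (>1, arbitrage).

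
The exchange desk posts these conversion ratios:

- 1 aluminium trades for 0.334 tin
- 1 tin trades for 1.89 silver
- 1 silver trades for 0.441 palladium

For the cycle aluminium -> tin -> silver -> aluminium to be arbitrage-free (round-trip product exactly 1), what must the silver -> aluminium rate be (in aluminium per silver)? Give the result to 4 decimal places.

Known legs of the cycle: 0.334 × 1.89 = 0.63126
For no arbitrage the full-cycle product must be 1, so the missing rate is 1 / 0.63126 ≈ 1.584133.

1.5841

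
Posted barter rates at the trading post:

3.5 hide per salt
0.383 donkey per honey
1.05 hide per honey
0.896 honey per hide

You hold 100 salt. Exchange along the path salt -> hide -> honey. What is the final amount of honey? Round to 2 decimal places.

100 salt × 3.5 = 350 hide
350 hide × 0.896 = 313.6 honey

313.60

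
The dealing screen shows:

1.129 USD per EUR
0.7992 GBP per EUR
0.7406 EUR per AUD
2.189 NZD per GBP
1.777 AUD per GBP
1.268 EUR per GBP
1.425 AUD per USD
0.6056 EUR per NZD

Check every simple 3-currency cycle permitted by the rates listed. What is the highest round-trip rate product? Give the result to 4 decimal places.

EUR→USD→AUD→EUR: 1.129 × 1.425 × 0.7406 = 1.19150
EUR→GBP→NZD→EUR: 0.7992 × 2.189 × 0.6056 = 1.05947
EUR→GBP→AUD→EUR: 0.7992 × 1.777 × 0.7406 = 1.05178
Maximum is EUR→USD→AUD→EUR at 1.1915; arbitrage exists.

1.1915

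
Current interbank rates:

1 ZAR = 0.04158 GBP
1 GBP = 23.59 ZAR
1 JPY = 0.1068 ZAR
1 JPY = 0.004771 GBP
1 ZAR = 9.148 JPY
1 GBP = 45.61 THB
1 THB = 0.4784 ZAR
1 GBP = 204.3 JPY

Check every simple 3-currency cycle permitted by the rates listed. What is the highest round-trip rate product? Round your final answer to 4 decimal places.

ZAR→JPY→GBP→ZAR: 9.148 × 0.004771 × 23.59 = 1.02959
THB→ZAR→GBP→THB: 0.4784 × 0.04158 × 45.61 = 0.90727
ZAR→GBP→JPY→ZAR: 0.04158 × 204.3 × 0.1068 = 0.90724
Maximum is ZAR→JPY→GBP→ZAR at 1.0296; arbitrage exists.

1.0296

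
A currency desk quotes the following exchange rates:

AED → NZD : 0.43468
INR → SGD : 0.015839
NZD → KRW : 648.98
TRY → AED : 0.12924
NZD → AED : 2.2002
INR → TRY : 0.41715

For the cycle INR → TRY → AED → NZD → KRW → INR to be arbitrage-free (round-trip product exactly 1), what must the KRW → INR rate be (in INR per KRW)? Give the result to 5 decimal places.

0.06575

Known legs of the cycle: 0.41715 × 0.12924 × 0.43468 × 648.98 = 15.2086326044367024
For no arbitrage the full-cycle product must be 1, so the missing rate is 1 / 15.2086326044367024 ≈ 0.0657521.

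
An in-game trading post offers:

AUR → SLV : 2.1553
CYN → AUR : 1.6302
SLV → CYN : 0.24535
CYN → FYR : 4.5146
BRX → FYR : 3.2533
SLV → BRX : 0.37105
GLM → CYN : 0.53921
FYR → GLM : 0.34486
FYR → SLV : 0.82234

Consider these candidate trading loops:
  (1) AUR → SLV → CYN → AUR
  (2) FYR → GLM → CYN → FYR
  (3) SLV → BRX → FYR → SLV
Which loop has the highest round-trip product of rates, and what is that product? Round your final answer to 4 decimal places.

0.9927

(1) 2.1553 × 0.24535 × 1.6302 = 0.86205
(2) 0.34486 × 0.53921 × 4.5146 = 0.83950
(3) 0.37105 × 3.2533 × 0.82234 = 0.99268
Highest is cycle (3) at 0.9927 (≤1, no arbitrage).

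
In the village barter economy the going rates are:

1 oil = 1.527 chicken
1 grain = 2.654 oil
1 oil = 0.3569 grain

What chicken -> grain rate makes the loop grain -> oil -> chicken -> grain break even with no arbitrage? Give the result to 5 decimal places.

Known legs of the cycle: 2.654 × 1.527 = 4.052658
For no arbitrage the full-cycle product must be 1, so the missing rate is 1 / 4.052658 ≈ 0.2467516.

0.24675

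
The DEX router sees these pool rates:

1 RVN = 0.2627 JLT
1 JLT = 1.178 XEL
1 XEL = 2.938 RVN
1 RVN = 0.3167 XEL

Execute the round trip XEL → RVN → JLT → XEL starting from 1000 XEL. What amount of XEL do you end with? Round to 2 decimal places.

909.20

1000 XEL × 2.938 = 2938 RVN
2938 RVN × 0.2627 = 771.8126 JLT
771.8126 JLT × 1.178 = 909.1952428 XEL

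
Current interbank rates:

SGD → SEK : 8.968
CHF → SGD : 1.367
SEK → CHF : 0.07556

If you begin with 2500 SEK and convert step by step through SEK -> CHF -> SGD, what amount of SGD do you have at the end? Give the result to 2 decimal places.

258.23

2500 SEK × 0.07556 = 188.9 CHF
188.9 CHF × 1.367 = 258.2263 SGD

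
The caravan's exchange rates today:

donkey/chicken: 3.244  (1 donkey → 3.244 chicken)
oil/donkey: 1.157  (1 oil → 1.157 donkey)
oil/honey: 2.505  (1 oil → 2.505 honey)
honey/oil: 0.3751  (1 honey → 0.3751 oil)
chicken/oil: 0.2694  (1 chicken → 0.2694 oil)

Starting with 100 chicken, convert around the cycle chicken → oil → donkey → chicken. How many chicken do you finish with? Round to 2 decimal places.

101.11

100 chicken × 0.2694 = 26.94 oil
26.94 oil × 1.157 = 31.16958 donkey
31.16958 donkey × 3.244 = 101.11411752 chicken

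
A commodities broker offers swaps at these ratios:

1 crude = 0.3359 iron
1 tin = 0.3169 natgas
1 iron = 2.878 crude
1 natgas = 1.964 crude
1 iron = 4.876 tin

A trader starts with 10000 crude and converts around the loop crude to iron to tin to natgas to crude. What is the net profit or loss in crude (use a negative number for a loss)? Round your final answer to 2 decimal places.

193.83

10000 crude × 0.3359 = 3359 iron
3359 iron × 4.876 = 16378.484 tin
16378.484 tin × 0.3169 = 5190.3415796 natgas
5190.3415796 natgas × 1.964 = 10193.8308623344 crude
Net change: 10193.8308623344 − 10000 = 193.8308623344 crude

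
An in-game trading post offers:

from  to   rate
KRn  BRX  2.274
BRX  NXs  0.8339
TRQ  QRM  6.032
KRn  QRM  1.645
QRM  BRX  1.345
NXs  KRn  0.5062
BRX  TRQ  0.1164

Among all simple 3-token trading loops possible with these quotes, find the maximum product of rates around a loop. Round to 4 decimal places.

NXs→KRn→BRX→NXs: 0.5062 × 2.274 × 0.8339 = 0.95990
QRM→BRX→TRQ→QRM: 1.345 × 0.1164 × 6.032 = 0.94436
Maximum is NXs→KRn→BRX→NXs at 0.9599; no arbitrage — every cycle loses value.

0.9599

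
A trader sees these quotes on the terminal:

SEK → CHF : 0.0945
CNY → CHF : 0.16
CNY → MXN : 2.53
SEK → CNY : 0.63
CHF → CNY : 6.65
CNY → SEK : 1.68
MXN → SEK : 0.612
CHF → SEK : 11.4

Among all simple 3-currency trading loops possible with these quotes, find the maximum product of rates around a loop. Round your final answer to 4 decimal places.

SEK→CNY→CHF→SEK: 0.63 × 0.16 × 11.4 = 1.14912
SEK→CHF→CNY→SEK: 0.0945 × 6.65 × 1.68 = 1.05575
MXN→SEK→CNY→MXN: 0.612 × 0.63 × 2.53 = 0.97547
Maximum is SEK→CNY→CHF→SEK at 1.1491; arbitrage exists.

1.1491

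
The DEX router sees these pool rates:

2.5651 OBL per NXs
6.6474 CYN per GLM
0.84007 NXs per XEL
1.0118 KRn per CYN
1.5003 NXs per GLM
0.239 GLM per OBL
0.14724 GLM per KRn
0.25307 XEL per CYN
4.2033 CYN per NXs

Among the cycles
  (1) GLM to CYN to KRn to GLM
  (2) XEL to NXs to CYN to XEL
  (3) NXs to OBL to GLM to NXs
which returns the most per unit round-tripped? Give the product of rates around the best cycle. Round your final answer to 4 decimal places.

0.9903

(1) 6.6474 × 1.0118 × 0.14724 = 0.99031
(2) 0.84007 × 4.2033 × 0.25307 = 0.89361
(3) 2.5651 × 0.239 × 1.5003 = 0.91977
Highest is cycle (1) at 0.9903 (≤1, no arbitrage).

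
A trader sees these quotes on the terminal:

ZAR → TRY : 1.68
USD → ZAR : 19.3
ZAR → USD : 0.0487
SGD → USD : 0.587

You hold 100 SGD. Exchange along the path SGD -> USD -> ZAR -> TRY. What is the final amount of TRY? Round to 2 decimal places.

1903.29

100 SGD × 0.587 = 58.7 USD
58.7 USD × 19.3 = 1132.91 ZAR
1132.91 ZAR × 1.68 = 1903.2888 TRY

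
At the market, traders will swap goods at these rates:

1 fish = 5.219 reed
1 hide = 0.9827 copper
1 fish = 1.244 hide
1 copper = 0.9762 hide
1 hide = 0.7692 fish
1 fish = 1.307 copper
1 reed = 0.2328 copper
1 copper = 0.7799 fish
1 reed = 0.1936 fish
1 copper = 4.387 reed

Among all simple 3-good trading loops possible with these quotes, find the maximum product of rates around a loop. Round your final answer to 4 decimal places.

reed→fish→copper→reed: 0.1936 × 1.307 × 4.387 = 1.11007
hide→fish→copper→hide: 0.7692 × 1.307 × 0.9762 = 0.98142
hide→copper→fish→hide: 0.9827 × 0.7799 × 1.244 = 0.95341
reed→copper→fish→reed: 0.2328 × 0.7799 × 5.219 = 0.94757
Maximum is reed→fish→copper→reed at 1.1101; arbitrage exists.

1.1101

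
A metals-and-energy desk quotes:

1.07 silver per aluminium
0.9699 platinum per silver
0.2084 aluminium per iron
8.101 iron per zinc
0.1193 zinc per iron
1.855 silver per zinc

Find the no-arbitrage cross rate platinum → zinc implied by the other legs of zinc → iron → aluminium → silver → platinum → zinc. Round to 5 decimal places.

0.57076

Known legs of the cycle: 8.101 × 0.2084 × 1.07 × 0.9699 = 1.7520523717812
For no arbitrage the full-cycle product must be 1, so the missing rate is 1 / 1.7520523717812 ≈ 0.5707592.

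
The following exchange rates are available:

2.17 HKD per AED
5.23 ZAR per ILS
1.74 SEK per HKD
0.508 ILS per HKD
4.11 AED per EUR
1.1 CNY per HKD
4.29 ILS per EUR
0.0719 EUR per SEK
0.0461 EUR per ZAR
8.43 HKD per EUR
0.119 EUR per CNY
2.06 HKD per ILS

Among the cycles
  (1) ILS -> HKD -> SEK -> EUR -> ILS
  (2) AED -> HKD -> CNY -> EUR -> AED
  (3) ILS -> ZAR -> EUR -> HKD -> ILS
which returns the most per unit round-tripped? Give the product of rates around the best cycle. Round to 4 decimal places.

1.1675

(1) 2.06 × 1.74 × 0.0719 × 4.29 = 1.10561
(2) 2.17 × 1.1 × 0.119 × 4.11 = 1.16746
(3) 5.23 × 0.0461 × 8.43 × 0.508 = 1.03251
Highest is cycle (2) at 1.1675 (>1, arbitrage).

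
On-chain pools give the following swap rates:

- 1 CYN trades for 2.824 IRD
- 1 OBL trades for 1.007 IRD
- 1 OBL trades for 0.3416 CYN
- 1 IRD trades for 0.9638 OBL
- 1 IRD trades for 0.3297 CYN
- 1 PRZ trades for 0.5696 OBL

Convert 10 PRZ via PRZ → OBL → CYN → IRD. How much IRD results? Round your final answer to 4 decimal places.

10 PRZ × 0.5696 = 5.696 OBL
5.696 OBL × 0.3416 = 1.9457536 CYN
1.9457536 CYN × 2.824 = 5.4948081664 IRD

5.4948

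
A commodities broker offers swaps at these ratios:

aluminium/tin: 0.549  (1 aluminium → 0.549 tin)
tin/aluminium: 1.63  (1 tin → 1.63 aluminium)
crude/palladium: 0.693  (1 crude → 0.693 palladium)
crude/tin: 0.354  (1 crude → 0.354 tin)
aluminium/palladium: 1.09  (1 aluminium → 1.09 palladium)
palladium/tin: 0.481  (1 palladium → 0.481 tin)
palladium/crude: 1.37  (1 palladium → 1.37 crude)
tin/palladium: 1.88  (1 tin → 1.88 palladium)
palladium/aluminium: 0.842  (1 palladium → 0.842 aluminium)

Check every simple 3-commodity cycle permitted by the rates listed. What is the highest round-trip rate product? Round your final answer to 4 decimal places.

0.9118

tin→palladium→crude→tin: 1.88 × 1.37 × 0.354 = 0.91176
tin→palladium→aluminium→tin: 1.88 × 0.842 × 0.549 = 0.86905
tin→aluminium→palladium→tin: 1.63 × 1.09 × 0.481 = 0.85459
Maximum is tin→palladium→crude→tin at 0.9118; no arbitrage — every cycle loses value.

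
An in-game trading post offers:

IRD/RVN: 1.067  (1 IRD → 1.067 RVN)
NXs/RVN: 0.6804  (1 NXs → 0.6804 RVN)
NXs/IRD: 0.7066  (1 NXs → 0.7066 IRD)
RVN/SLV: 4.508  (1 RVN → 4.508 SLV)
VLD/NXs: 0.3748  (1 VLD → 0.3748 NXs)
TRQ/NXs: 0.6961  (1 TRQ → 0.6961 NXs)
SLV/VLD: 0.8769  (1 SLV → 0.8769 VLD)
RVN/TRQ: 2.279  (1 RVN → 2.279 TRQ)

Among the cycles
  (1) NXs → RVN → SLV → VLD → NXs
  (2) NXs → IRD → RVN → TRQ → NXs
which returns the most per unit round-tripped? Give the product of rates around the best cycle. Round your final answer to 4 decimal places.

(1) 0.6804 × 4.508 × 0.8769 × 0.3748 = 1.00809
(2) 0.7066 × 1.067 × 2.279 × 0.6961 = 1.19606
Highest is cycle (2) at 1.1961 (>1, arbitrage).

1.1961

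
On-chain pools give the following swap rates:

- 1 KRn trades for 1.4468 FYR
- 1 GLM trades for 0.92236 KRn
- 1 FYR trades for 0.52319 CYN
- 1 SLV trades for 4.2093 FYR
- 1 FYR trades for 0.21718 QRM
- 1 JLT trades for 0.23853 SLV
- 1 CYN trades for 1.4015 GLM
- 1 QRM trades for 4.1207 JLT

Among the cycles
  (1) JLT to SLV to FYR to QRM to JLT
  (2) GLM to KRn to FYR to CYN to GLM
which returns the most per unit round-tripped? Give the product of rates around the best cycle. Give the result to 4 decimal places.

(1) 0.23853 × 4.2093 × 0.21718 × 4.1207 = 0.89855
(2) 0.92236 × 1.4468 × 0.52319 × 1.4015 = 0.97850
Highest is cycle (2) at 0.9785 (≤1, no arbitrage).

0.9785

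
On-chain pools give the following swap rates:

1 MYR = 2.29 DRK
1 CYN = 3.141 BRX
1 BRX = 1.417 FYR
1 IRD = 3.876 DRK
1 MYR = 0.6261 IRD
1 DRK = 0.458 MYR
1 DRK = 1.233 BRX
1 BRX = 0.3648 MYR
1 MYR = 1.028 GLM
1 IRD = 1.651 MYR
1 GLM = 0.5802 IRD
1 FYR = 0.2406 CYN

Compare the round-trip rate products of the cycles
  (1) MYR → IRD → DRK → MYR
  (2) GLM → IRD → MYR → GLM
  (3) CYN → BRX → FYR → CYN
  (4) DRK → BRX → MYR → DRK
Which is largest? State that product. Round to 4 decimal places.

1.1115

(1) 0.6261 × 3.876 × 0.458 = 1.11146
(2) 0.5802 × 1.651 × 1.028 = 0.98473
(3) 3.141 × 1.417 × 0.2406 = 1.07086
(4) 1.233 × 0.3648 × 2.29 = 1.03004
Highest is cycle (1) at 1.1115 (>1, arbitrage).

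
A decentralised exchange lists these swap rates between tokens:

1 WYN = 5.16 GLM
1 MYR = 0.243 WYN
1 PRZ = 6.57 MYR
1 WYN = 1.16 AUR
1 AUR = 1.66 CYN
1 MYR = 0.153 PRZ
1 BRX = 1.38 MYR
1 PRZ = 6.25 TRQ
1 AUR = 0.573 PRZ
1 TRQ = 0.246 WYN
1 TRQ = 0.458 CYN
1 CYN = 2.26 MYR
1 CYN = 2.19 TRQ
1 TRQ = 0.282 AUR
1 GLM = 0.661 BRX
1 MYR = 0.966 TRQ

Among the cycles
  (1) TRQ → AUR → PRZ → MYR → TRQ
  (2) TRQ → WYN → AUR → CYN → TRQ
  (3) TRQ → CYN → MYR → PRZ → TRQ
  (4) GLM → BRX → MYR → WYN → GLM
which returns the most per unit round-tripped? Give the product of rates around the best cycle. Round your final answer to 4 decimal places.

(1) 0.282 × 0.573 × 6.57 × 0.966 = 1.02552
(2) 0.246 × 1.16 × 1.66 × 2.19 = 1.03740
(3) 0.458 × 2.26 × 0.153 × 6.25 = 0.98980
(4) 0.661 × 1.38 × 0.243 × 5.16 = 1.14376
Highest is cycle (4) at 1.1438 (>1, arbitrage).

1.1438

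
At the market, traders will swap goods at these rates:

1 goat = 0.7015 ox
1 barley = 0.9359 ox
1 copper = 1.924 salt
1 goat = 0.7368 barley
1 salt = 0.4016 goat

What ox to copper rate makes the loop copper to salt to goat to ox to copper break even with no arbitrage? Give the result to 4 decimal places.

Known legs of the cycle: 1.924 × 0.4016 × 0.7015 = 0.5420338976
For no arbitrage the full-cycle product must be 1, so the missing rate is 1 / 0.5420338976 ≈ 1.844903.

1.8449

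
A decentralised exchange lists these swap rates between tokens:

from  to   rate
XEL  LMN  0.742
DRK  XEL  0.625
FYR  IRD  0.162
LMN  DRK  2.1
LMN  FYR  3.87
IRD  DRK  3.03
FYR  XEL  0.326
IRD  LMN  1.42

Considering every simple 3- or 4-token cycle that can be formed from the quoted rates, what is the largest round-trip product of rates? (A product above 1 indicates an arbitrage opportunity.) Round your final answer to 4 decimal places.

XEL→LMN→DRK→XEL: 0.742 × 2.1 × 0.625 = 0.97388
XEL→LMN→FYR→XEL: 0.742 × 3.87 × 0.326 = 0.93612
LMN→FYR→IRD→LMN: 3.87 × 0.162 × 1.42 = 0.89025
Maximum is XEL→LMN→DRK→XEL at 0.9739; no arbitrage — every cycle loses value.

0.9739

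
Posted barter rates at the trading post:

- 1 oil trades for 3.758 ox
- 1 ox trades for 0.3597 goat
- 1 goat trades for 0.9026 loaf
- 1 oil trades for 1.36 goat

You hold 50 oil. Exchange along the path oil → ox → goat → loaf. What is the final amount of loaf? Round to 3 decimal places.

50 oil × 3.758 = 187.9 ox
187.9 ox × 0.3597 = 67.58763 goat
67.58763 goat × 0.9026 = 61.004594838 loaf

61.005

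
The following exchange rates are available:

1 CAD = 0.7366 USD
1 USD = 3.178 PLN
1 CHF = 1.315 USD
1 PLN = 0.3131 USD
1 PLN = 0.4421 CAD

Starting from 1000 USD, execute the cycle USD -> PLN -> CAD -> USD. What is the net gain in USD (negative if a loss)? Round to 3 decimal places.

34.918

1000 USD × 3.178 = 3178 PLN
3178 PLN × 0.4421 = 1404.9938 CAD
1404.9938 CAD × 0.7366 = 1034.91843308 USD
Net change: 1034.91843308 − 1000 = 34.91843308 USD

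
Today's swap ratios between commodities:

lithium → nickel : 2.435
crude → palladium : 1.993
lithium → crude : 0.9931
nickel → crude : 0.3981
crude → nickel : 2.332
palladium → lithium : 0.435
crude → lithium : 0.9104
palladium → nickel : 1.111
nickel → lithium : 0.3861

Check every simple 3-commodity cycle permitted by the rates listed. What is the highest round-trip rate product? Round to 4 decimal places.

nickel→lithium→crude→nickel: 0.3861 × 0.9931 × 2.332 = 0.89417
nickel→crude→lithium→nickel: 0.3981 × 0.9104 × 2.435 = 0.88252
nickel→crude→palladium→nickel: 0.3981 × 1.993 × 1.111 = 0.88148
lithium→crude→palladium→lithium: 0.9931 × 1.993 × 0.435 = 0.86097
Maximum is nickel→lithium→crude→nickel at 0.8942; no arbitrage — every cycle loses value.

0.8942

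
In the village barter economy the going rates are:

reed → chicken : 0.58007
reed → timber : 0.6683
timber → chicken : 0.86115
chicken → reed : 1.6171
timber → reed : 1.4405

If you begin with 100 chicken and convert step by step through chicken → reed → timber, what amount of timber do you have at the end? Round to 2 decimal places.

100 chicken × 1.6171 = 161.71 reed
161.71 reed × 0.6683 = 108.070793 timber

108.07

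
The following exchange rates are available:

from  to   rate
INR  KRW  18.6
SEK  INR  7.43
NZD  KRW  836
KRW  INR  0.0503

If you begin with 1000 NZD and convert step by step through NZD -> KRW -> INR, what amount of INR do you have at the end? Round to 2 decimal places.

1000 NZD × 836 = 836000 KRW
836000 KRW × 0.0503 = 42050.8 INR

42050.80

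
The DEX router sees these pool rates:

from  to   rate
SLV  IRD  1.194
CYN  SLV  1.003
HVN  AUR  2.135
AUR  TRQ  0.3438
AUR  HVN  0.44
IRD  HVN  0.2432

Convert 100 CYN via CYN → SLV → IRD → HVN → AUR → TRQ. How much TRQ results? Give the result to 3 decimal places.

100 CYN × 1.003 = 100.3 SLV
100.3 SLV × 1.194 = 119.7582 IRD
119.7582 IRD × 0.2432 = 29.12519424 HVN
29.12519424 HVN × 2.135 = 62.1822897024 AUR
62.1822897024 AUR × 0.3438 = 21.37827119968512 TRQ

21.378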